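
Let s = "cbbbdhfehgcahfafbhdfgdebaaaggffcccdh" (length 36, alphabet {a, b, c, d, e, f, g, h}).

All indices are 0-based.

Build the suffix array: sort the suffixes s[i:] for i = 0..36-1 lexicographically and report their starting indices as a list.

rank | idx | suffix
   0 |  24 | aaaggffcccdh
   1 |  25 | aaggffcccdh
   2 |  14 | afbhdfgdebaaaggffcccdh
   3 |  26 | aggffcccdh
   4 |  11 | ahfafbhdfgdebaaaggffcccdh
   5 |  23 | baaaggffcccdh
   6 |   1 | bbbdhfehgcahfafbhdfgdebaaaggffcccdh
   7 |   2 | bbdhfehgcahfafbhdfgdebaaaggffcccdh
   8 |   3 | bdhfehgcahfafbhdfgdebaaaggffcccdh
   9 |  16 | bhdfgdebaaaggffcccdh
  10 |  10 | cahfafbhdfgdebaaaggffcccdh
  11 |   0 | cbbbdhfehgcahfafbhdfgdebaaaggffcccdh
  12 |  31 | cccdh
  13 |  32 | ccdh
  14 |  33 | cdh
  15 |  21 | debaaaggffcccdh
  16 |  18 | dfgdebaaaggffcccdh
  17 |  34 | dh
  18 |   4 | dhfehgcahfafbhdfgdebaaaggffcccdh
  19 |  22 | ebaaaggffcccdh
  20 |   7 | ehgcahfafbhdfgdebaaaggffcccdh
  21 |  13 | fafbhdfgdebaaaggffcccdh
  22 |  15 | fbhdfgdebaaaggffcccdh
  23 |  30 | fcccdh
  24 |   6 | fehgcahfafbhdfgdebaaaggffcccdh
  25 |  29 | ffcccdh
  26 |  19 | fgdebaaaggffcccdh
  27 |   9 | gcahfafbhdfgdebaaaggffcccdh
  28 |  20 | gdebaaaggffcccdh
  29 |  28 | gffcccdh
  30 |  27 | ggffcccdh
  31 |  35 | h
  32 |  17 | hdfgdebaaaggffcccdh
  33 |  12 | hfafbhdfgdebaaaggffcccdh
  34 |   5 | hfehgcahfafbhdfgdebaaaggffcccdh
  35 |   8 | hgcahfafbhdfgdebaaaggffcccdh

[24, 25, 14, 26, 11, 23, 1, 2, 3, 16, 10, 0, 31, 32, 33, 21, 18, 34, 4, 22, 7, 13, 15, 30, 6, 29, 19, 9, 20, 28, 27, 35, 17, 12, 5, 8]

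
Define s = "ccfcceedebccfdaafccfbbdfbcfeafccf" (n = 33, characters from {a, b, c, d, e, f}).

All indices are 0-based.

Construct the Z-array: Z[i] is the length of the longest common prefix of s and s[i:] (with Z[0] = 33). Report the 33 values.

[33, 1, 0, 2, 1, 0, 0, 0, 0, 0, 3, 1, 0, 0, 0, 0, 0, 3, 1, 0, 0, 0, 0, 0, 0, 1, 0, 0, 0, 0, 3, 1, 0]

Z[0]=33
i=1: outside box; Z[1]=1 scan→box=[1,2)
i=2: outside box; Z[2]=0
i=3: outside box; Z[3]=2 scan→box=[3,5)
i=4: min(r-i=1, Z[1]=1)=1; Z[4]=1
i=5: outside box; Z[5]=0
i=6: outside box; Z[6]=0
i=7: outside box; Z[7]=0
i=8: outside box; Z[8]=0
i=9: outside box; Z[9]=0
i=10: outside box; Z[10]=3 scan→box=[10,13)
i=11: min(r-i=2, Z[1]=1)=1; Z[11]=1
i=12: min(r-i=1, Z[2]=0)=0; Z[12]=0
i=13: outside box; Z[13]=0
i=14: outside box; Z[14]=0
i=15: outside box; Z[15]=0
i=16: outside box; Z[16]=0
i=17: outside box; Z[17]=3 scan→box=[17,20)
i=18: min(r-i=2, Z[1]=1)=1; Z[18]=1
i=19: min(r-i=1, Z[2]=0)=0; Z[19]=0
i=20: outside box; Z[20]=0
i=21: outside box; Z[21]=0
i=22: outside box; Z[22]=0
i=23: outside box; Z[23]=0
i=24: outside box; Z[24]=0
i=25: outside box; Z[25]=1 scan→box=[25,26)
i=26: outside box; Z[26]=0
i=27: outside box; Z[27]=0
i=28: outside box; Z[28]=0
i=29: outside box; Z[29]=0
i=30: outside box; Z[30]=3 scan→box=[30,33)
i=31: min(r-i=2, Z[1]=1)=1; Z[31]=1
i=32: min(r-i=1, Z[2]=0)=0; Z[32]=0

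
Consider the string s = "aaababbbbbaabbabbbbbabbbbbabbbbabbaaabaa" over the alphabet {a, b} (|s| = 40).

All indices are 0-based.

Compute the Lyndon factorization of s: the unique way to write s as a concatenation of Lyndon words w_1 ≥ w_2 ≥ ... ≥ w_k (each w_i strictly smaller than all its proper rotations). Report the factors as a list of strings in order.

emit factor 1: 'aaababbbbbaabbabbbbbabbbbbabbbbabb' (i=0, period=34)
emit factor 2: 'aaab' (i=34, period=4)
emit factor 3: 'a' (i=38, period=1)
emit factor 4: 'a' (i=39, period=1)

["aaababbbbbaabbabbbbbabbbbbabbbbabb", "aaab", "a", "a"]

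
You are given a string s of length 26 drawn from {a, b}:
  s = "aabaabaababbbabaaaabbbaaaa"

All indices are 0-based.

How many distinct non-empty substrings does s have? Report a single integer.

rank→(start, suffix):
  0 → (25, 'a')
  1 → (24, 'aa')
  2 → (23, 'aaa')
  3 → (22, 'aaaa')
  4 → (15, 'aaaabbbaaaa')
  5 → (16, 'aaabbbaaaa')
  6 → (0, 'aabaabaababbbabaaaabbbaaaa')
  7 → (3, 'aabaababbbabaaaabbbaaaa')
  8 → (6, 'aababbbabaaaabbbaaaa')
  9 → (17, 'aabbbaaaa')
  10 → (13, 'abaaaabbbaaaa')
  11 → (1, 'abaabaababbbabaaaabbbaaaa')
  12 → (4, 'abaababbbabaaaabbbaaaa')
  13 → (7, 'ababbbabaaaabbbaaaa')
  14 → (18, 'abbbaaaa')
  15 → (9, 'abbbabaaaabbbaaaa')
  16 → (21, 'baaaa')
  17 → (14, 'baaaabbbaaaa')
  18 → (2, 'baabaababbbabaaaabbbaaaa')
  19 → (5, 'baababbbabaaaabbbaaaa')
  20 → (12, 'babaaaabbbaaaa')
  21 → (8, 'babbbabaaaabbbaaaa')
  22 → (20, 'bbaaaa')
  23 → (11, 'bbabaaaabbbaaaa')
  24 → (19, 'bbbaaaa')
  25 → (10, 'bbbabaaaabbbaaaa')

SA = [25, 24, 23, 22, 15, 16, 0, 3, 6, 17, 13, 1, 4, 7, 18, 9, 21, 14, 2, 5, 12, 8, 20, 11, 19, 10]
[i] adj suffixes → lcp
  [1] 25/24 → 1 ('a')
  [2] 24/23 → 2 ('aa')
  [3] 23/22 → 3 ('aaa')
  [4] 22/15 → 4 ('aaaa')
  [5] 15/16 → 3 ('aaa')
  [6] 16/0 → 2 ('aa')
  [7] 0/3 → 7 ('aabaaba')
  [8] 3/6 → 4 ('aaba')
  [9] 6/17 → 3 ('aab')
  [10] 17/13 → 1 ('a')
  [11] 13/1 → 4 ('abaa')
  [12] 1/4 → 6 ('abaaba')
  [13] 4/7 → 3 ('aba')
  [14] 7/18 → 2 ('ab')
  [15] 18/9 → 5 ('abbba')
  [16] 9/21 → 0 ('')
  [17] 21/14 → 5 ('baaaa')
  [18] 14/2 → 3 ('baa')
  [19] 2/5 → 5 ('baaba')
  [20] 5/12 → 2 ('ba')
  [21] 12/8 → 3 ('bab')
  [22] 8/20 → 1 ('b')
  [23] 20/11 → 3 ('bba')
  [24] 11/19 → 2 ('bb')
  [25] 19/10 → 4 ('bbba')

n(n+1)/2 = 26·27/2 = 351
Σ LCP = 0 + 1 + 2 + 3 + 4 + 3 + 2 + 7 + 4 + 3 + 1 + 4 + 6 + 3 + 2 + 5 + 0 + 5 + 3 + 5 + 2 + 3 + 1 + 3 + 2 + 4 = 78
distinct = 351 − 78 = 273

273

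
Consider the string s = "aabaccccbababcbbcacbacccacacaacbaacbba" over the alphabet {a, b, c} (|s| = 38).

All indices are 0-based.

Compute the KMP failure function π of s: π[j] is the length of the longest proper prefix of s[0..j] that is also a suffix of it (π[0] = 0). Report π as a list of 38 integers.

[0, 1, 0, 1, 0, 0, 0, 0, 0, 1, 0, 1, 0, 0, 0, 0, 0, 1, 0, 0, 1, 0, 0, 0, 1, 0, 1, 0, 1, 2, 0, 0, 1, 2, 0, 0, 0, 1]

π[0] = 0
j=1 s[j]='a': π[1]=1 (border 'a')
j=2 s[j]='b': k: 1→0; π[2]=0 (border '')
j=3 s[j]='a': π[3]=1 (border 'a')
j=4 s[j]='c': k: 1→0; π[4]=0 (border '')
j=5 s[j]='c': π[5]=0 (border '')
j=6 s[j]='c': π[6]=0 (border '')
j=7 s[j]='c': π[7]=0 (border '')
j=8 s[j]='b': π[8]=0 (border '')
j=9 s[j]='a': π[9]=1 (border 'a')
j=10 s[j]='b': k: 1→0; π[10]=0 (border '')
j=11 s[j]='a': π[11]=1 (border 'a')
j=12 s[j]='b': k: 1→0; π[12]=0 (border '')
j=13 s[j]='c': π[13]=0 (border '')
j=14 s[j]='b': π[14]=0 (border '')
j=15 s[j]='b': π[15]=0 (border '')
j=16 s[j]='c': π[16]=0 (border '')
j=17 s[j]='a': π[17]=1 (border 'a')
j=18 s[j]='c': k: 1→0; π[18]=0 (border '')
j=19 s[j]='b': π[19]=0 (border '')
j=20 s[j]='a': π[20]=1 (border 'a')
j=21 s[j]='c': k: 1→0; π[21]=0 (border '')
j=22 s[j]='c': π[22]=0 (border '')
j=23 s[j]='c': π[23]=0 (border '')
j=24 s[j]='a': π[24]=1 (border 'a')
j=25 s[j]='c': k: 1→0; π[25]=0 (border '')
j=26 s[j]='a': π[26]=1 (border 'a')
j=27 s[j]='c': k: 1→0; π[27]=0 (border '')
j=28 s[j]='a': π[28]=1 (border 'a')
j=29 s[j]='a': π[29]=2 (border 'aa')
j=30 s[j]='c': k: 2→1→0; π[30]=0 (border '')
j=31 s[j]='b': π[31]=0 (border '')
j=32 s[j]='a': π[32]=1 (border 'a')
j=33 s[j]='a': π[33]=2 (border 'aa')
j=34 s[j]='c': k: 2→1→0; π[34]=0 (border '')
j=35 s[j]='b': π[35]=0 (border '')
j=36 s[j]='b': π[36]=0 (border '')
j=37 s[j]='a': π[37]=1 (border 'a')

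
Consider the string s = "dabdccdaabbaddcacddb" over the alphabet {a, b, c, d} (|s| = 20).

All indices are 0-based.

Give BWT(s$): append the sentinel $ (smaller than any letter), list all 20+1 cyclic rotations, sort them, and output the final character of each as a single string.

rank  rotation               last
    0  $dabdccdaabbaddcacddb  b
    1  aabbaddcacddb$dabdccd  d
    2  abbaddcacddb$dabdccda  a
    3  abdccdaabbaddcacddb$d  d
    4  acddb$dabdccdaabbaddc  c
    5  addcacddb$dabdccdaabb  b
    6  b$dabdccdaabbaddcacdd  d
    7  baddcacddb$dabdccdaab  b
    8  bbaddcacddb$dabdccdaa  a
    9  bdccdaabbaddcacddb$da  a
   10  cacddb$dabdccdaabbadd  d
   11  ccdaabbaddcacddb$dabd  d
   12  cdaabbaddcacddb$dabdc  c
   13  cddb$dabdccdaabbaddca  a
   14  daabbaddcacddb$dabdcc  c
   15  dabdccdaabbaddcacddb$  $
   16  db$dabdccdaabbaddcacd  d
   17  dcacddb$dabdccdaabbad  d
   18  dccdaabbaddcacddb$dab  b
   19  ddb$dabdccdaabbaddcac  c
   20  ddcacddb$dabdccdaabba  a

bdadcbdbaaddcac$ddbca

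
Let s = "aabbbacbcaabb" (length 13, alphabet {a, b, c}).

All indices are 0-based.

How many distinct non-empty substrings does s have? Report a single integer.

sorted suffixes:
  #0 SA[0]=9  'aabb'
  #1 SA[1]=0  'aabbbacbcaabb'
  #2 SA[2]=10  'abb'
  #3 SA[3]=1  'abbbacbcaabb'
  #4 SA[4]=5  'acbcaabb'
  #5 SA[5]=12  'b'
  #6 SA[6]=4  'bacbcaabb'
  #7 SA[7]=11  'bb'
  #8 SA[8]=3  'bbacbcaabb'
  #9 SA[9]=2  'bbbacbcaabb'
  #10 SA[10]=7  'bcaabb'
  #11 SA[11]=8  'caabb'
  #12 SA[12]=6  'cbcaabb'

SA = [9, 0, 10, 1, 5, 12, 4, 11, 3, 2, 7, 8, 6]
[i] adj suffixes → lcp
  [1] 9/0 → 4 ('aabb')
  [2] 0/10 → 1 ('a')
  [3] 10/1 → 3 ('abb')
  [4] 1/5 → 1 ('a')
  [5] 5/12 → 0 ('')
  [6] 12/4 → 1 ('b')
  [7] 4/11 → 1 ('b')
  [8] 11/3 → 2 ('bb')
  [9] 3/2 → 2 ('bb')
  [10] 2/7 → 1 ('b')
  [11] 7/8 → 0 ('')
  [12] 8/6 → 1 ('c')

n(n+1)/2 = 13·14/2 = 91
Σ LCP = 0 + 4 + 1 + 3 + 1 + 0 + 1 + 1 + 2 + 2 + 1 + 0 + 1 = 17
distinct = 91 − 17 = 74

74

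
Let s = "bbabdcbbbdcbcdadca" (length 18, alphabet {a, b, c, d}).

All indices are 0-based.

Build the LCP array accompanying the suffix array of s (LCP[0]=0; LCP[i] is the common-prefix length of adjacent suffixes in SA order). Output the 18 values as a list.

rank→(start, suffix):
  0 → (17, 'a')
  1 → (2, 'abdcbbbdcbcdadca')
  2 → (14, 'adca')
  3 → (1, 'babdcbbbdcbcdadca')
  4 → (0, 'bbabdcbbbdcbcdadca')
  5 → (6, 'bbbdcbcdadca')
  6 → (7, 'bbdcbcdadca')
  7 → (11, 'bcdadca')
  8 → (3, 'bdcbbbdcbcdadca')
  9 → (8, 'bdcbcdadca')
  10 → (16, 'ca')
  11 → (5, 'cbbbdcbcdadca')
  12 → (10, 'cbcdadca')
  13 → (12, 'cdadca')
  14 → (13, 'dadca')
  15 → (15, 'dca')
  16 → (4, 'dcbbbdcbcdadca')
  17 → (9, 'dcbcdadca')

SA = [17, 2, 14, 1, 0, 6, 7, 11, 3, 8, 16, 5, 10, 12, 13, 15, 4, 9]
rank  pair      lcp
   1  s[17:],s[2:]  1  'a'
   2  s[2:],s[14:]  1  'a'
   3  s[14:],s[1:]  0  ''
   4  s[1:],s[0:]  1  'b'
   5  s[0:],s[6:]  2  'bb'
   6  s[6:],s[7:]  2  'bb'
   7  s[7:],s[11:]  1  'b'
   8  s[11:],s[3:]  1  'b'
   9  s[3:],s[8:]  4  'bdcb'
  10  s[8:],s[16:]  0  ''
  11  s[16:],s[5:]  1  'c'
  12  s[5:],s[10:]  2  'cb'
  13  s[10:],s[12:]  1  'c'
  14  s[12:],s[13:]  0  ''
  15  s[13:],s[15:]  1  'd'
  16  s[15:],s[4:]  2  'dc'
  17  s[4:],s[9:]  3  'dcb'

[0, 1, 1, 0, 1, 2, 2, 1, 1, 4, 0, 1, 2, 1, 0, 1, 2, 3]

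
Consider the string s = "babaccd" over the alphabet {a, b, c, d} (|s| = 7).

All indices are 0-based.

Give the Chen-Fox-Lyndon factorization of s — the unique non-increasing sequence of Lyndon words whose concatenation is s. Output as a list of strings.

["b", "abaccd"]

emit factor 1: 'b' (i=0, period=1)
emit factor 2: 'abaccd' (i=1, period=6)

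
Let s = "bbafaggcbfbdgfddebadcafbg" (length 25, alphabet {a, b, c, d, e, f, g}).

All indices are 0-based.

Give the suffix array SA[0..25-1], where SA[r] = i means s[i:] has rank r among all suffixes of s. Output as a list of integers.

[18, 2, 21, 4, 17, 1, 0, 10, 8, 23, 20, 7, 19, 14, 15, 11, 16, 3, 9, 22, 13, 24, 6, 12, 5]

sorted suffixes:
  #0 SA[0]=18  'adcafbg'
  #1 SA[1]=2  'afaggcbfbdgfddebadcafbg'
  #2 SA[2]=21  'afbg'
  #3 SA[3]=4  'aggcbfbdgfddebadcafbg'
  #4 SA[4]=17  'badcafbg'
  #5 SA[5]=1  'bafaggcbfbdgfddebadcafbg'
  #6 SA[6]=0  'bbafaggcbfbdgfddebadcafbg'
  #7 SA[7]=10  'bdgfddebadcafbg'
  #8 SA[8]=8  'bfbdgfddebadcafbg'
  #9 SA[9]=23  'bg'
  #10 SA[10]=20  'cafbg'
  #11 SA[11]=7  'cbfbdgfddebadcafbg'
  #12 SA[12]=19  'dcafbg'
  #13 SA[13]=14  'ddebadcafbg'
  #14 SA[14]=15  'debadcafbg'
  #15 SA[15]=11  'dgfddebadcafbg'
  #16 SA[16]=16  'ebadcafbg'
  #17 SA[17]=3  'faggcbfbdgfddebadcafbg'
  #18 SA[18]=9  'fbdgfddebadcafbg'
  #19 SA[19]=22  'fbg'
  #20 SA[20]=13  'fddebadcafbg'
  #21 SA[21]=24  'g'
  #22 SA[22]=6  'gcbfbdgfddebadcafbg'
  #23 SA[23]=12  'gfddebadcafbg'
  #24 SA[24]=5  'ggcbfbdgfddebadcafbg'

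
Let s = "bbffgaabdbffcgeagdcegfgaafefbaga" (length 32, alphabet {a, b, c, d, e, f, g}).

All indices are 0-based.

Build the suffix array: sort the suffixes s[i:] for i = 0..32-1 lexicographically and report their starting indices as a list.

rank→(start, suffix):
  0 → (31, 'a')
  1 → (5, 'aabdbffcgeagdcegfgaafefbaga')
  2 → (23, 'aafefbaga')
  3 → (6, 'abdbffcgeagdcegfgaafefbaga')
  4 → (24, 'afefbaga')
  5 → (29, 'aga')
  6 → (15, 'agdcegfgaafefbaga')
  7 → (28, 'baga')
  8 → (0, 'bbffgaabdbffcgeagdcegfgaafefbaga')
  9 → (7, 'bdbffcgeagdcegfgaafefbaga')
  10 → (9, 'bffcgeagdcegfgaafefbaga')
  11 → (1, 'bffgaabdbffcgeagdcegfgaafefbaga')
  12 → (18, 'cegfgaafefbaga')
  13 → (12, 'cgeagdcegfgaafefbaga')
  14 → (8, 'dbffcgeagdcegfgaafefbaga')
  15 → (17, 'dcegfgaafefbaga')
  16 → (14, 'eagdcegfgaafefbaga')
  17 → (26, 'efbaga')
  18 → (19, 'egfgaafefbaga')
  19 → (27, 'fbaga')
  20 → (11, 'fcgeagdcegfgaafefbaga')
  21 → (25, 'fefbaga')
  22 → (10, 'ffcgeagdcegfgaafefbaga')
  23 → (2, 'ffgaabdbffcgeagdcegfgaafefbaga')
  24 → (3, 'fgaabdbffcgeagdcegfgaafefbaga')
  25 → (21, 'fgaafefbaga')
  26 → (30, 'ga')
  27 → (4, 'gaabdbffcgeagdcegfgaafefbaga')
  28 → (22, 'gaafefbaga')
  29 → (16, 'gdcegfgaafefbaga')
  30 → (13, 'geagdcegfgaafefbaga')
  31 → (20, 'gfgaafefbaga')

[31, 5, 23, 6, 24, 29, 15, 28, 0, 7, 9, 1, 18, 12, 8, 17, 14, 26, 19, 27, 11, 25, 10, 2, 3, 21, 30, 4, 22, 16, 13, 20]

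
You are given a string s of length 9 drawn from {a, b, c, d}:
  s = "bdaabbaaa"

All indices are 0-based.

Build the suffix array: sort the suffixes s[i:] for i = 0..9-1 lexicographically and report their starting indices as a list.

rank→(start, suffix):
  0 → (8, 'a')
  1 → (7, 'aa')
  2 → (6, 'aaa')
  3 → (2, 'aabbaaa')
  4 → (3, 'abbaaa')
  5 → (5, 'baaa')
  6 → (4, 'bbaaa')
  7 → (0, 'bdaabbaaa')
  8 → (1, 'daabbaaa')

[8, 7, 6, 2, 3, 5, 4, 0, 1]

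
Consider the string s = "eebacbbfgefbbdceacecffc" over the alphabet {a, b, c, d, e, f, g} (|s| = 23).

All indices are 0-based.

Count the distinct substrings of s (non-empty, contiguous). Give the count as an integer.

rank | idx | suffix
   0 |   3 | acbbfgefbbdceacecffc
   1 |  16 | acecffc
   2 |   2 | bacbbfgefbbdceacecffc
   3 |  11 | bbdceacecffc
   4 |   5 | bbfgefbbdceacecffc
   5 |  12 | bdceacecffc
   6 |   6 | bfgefbbdceacecffc
   7 |  22 | c
   8 |   4 | cbbfgefbbdceacecffc
   9 |  14 | ceacecffc
  10 |  17 | cecffc
  11 |  19 | cffc
  12 |  13 | dceacecffc
  13 |  15 | eacecffc
  14 |   1 | ebacbbfgefbbdceacecffc
  15 |  18 | ecffc
  16 |   0 | eebacbbfgefbbdceacecffc
  17 |   9 | efbbdceacecffc
  18 |  10 | fbbdceacecffc
  19 |  21 | fc
  20 |  20 | ffc
  21 |   7 | fgefbbdceacecffc
  22 |   8 | gefbbdceacecffc

SA = [3, 16, 2, 11, 5, 12, 6, 22, 4, 14, 17, 19, 13, 15, 1, 18, 0, 9, 10, 21, 20, 7, 8]
rank  pair      lcp
   1  s[3:],s[16:]  2  'ac'
   2  s[16:],s[2:]  0  ''
   3  s[2:],s[11:]  1  'b'
   4  s[11:],s[5:]  2  'bb'
   5  s[5:],s[12:]  1  'b'
   6  s[12:],s[6:]  1  'b'
   7  s[6:],s[22:]  0  ''
   8  s[22:],s[4:]  1  'c'
   9  s[4:],s[14:]  1  'c'
  10  s[14:],s[17:]  2  'ce'
  11  s[17:],s[19:]  1  'c'
  12  s[19:],s[13:]  0  ''
  13  s[13:],s[15:]  0  ''
  14  s[15:],s[1:]  1  'e'
  15  s[1:],s[18:]  1  'e'
  16  s[18:],s[0:]  1  'e'
  17  s[0:],s[9:]  1  'e'
  18  s[9:],s[10:]  0  ''
  19  s[10:],s[21:]  1  'f'
  20  s[21:],s[20:]  1  'f'
  21  s[20:],s[7:]  1  'f'
  22  s[7:],s[8:]  0  ''

n(n+1)/2 = 23·24/2 = 276
Σ LCP = 0 + 2 + 0 + 1 + 2 + 1 + 1 + 0 + 1 + 1 + 2 + 1 + 0 + 0 + 1 + 1 + 1 + 1 + 0 + 1 + 1 + 1 + 0 = 19
distinct = 276 − 19 = 257

257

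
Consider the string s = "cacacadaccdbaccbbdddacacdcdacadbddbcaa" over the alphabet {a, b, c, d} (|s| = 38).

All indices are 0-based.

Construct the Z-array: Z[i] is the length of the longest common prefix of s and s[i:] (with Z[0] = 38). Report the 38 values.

[38, 0, 4, 0, 2, 0, 0, 0, 1, 1, 0, 0, 0, 1, 1, 0, 0, 0, 0, 0, 0, 3, 0, 1, 0, 1, 0, 0, 2, 0, 0, 0, 0, 0, 0, 2, 0, 0]

Z[0]=38
i=1: outside box; Z[1]=0
i=2: outside box; Z[2]=4 scan→box=[2,6)
i=3: min(r-i=3, Z[1]=0)=0; Z[3]=0
i=4: min(r-i=2, Z[2]=4)=2; Z[4]=2
i=5: min(r-i=1, Z[3]=0)=0; Z[5]=0
i=6: outside box; Z[6]=0
i=7: outside box; Z[7]=0
i=8: outside box; Z[8]=1 scan→box=[8,9)
i=9: outside box; Z[9]=1 scan→box=[9,10)
i=10: outside box; Z[10]=0
i=11: outside box; Z[11]=0
i=12: outside box; Z[12]=0
i=13: outside box; Z[13]=1 scan→box=[13,14)
i=14: outside box; Z[14]=1 scan→box=[14,15)
i=15: outside box; Z[15]=0
i=16: outside box; Z[16]=0
i=17: outside box; Z[17]=0
i=18: outside box; Z[18]=0
i=19: outside box; Z[19]=0
i=20: outside box; Z[20]=0
i=21: outside box; Z[21]=3 scan→box=[21,24)
i=22: min(r-i=2, Z[1]=0)=0; Z[22]=0
i=23: min(r-i=1, Z[2]=4)=1; Z[23]=1
i=24: outside box; Z[24]=0
i=25: outside box; Z[25]=1 scan→box=[25,26)
i=26: outside box; Z[26]=0
i=27: outside box; Z[27]=0
i=28: outside box; Z[28]=2 scan→box=[28,30)
i=29: min(r-i=1, Z[1]=0)=0; Z[29]=0
i=30: outside box; Z[30]=0
i=31: outside box; Z[31]=0
i=32: outside box; Z[32]=0
i=33: outside box; Z[33]=0
i=34: outside box; Z[34]=0
i=35: outside box; Z[35]=2 scan→box=[35,37)
i=36: min(r-i=1, Z[1]=0)=0; Z[36]=0
i=37: outside box; Z[37]=0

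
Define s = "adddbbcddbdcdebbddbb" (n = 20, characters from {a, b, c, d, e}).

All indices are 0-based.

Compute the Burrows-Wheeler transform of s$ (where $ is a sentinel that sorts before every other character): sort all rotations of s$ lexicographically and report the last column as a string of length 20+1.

rank  rotation               last
    0  $adddbbcddbdcdebbddbb  b
    1  adddbbcddbdcdebbddbb$  $
    2  b$adddbbcddbdcdebbddb  b
    3  bb$adddbbcddbdcdebbdd  d
    4  bbcddbdcdebbddbb$addd  d
    5  bbddbb$adddbbcddbdcde  e
    6  bcddbdcdebbddbb$adddb  b
    7  bdcdebbddbb$adddbbcdd  d
    8  bddbb$adddbbcddbdcdeb  b
    9  cddbdcdebbddbb$adddbb  b
   10  cdebbddbb$adddbbcddbd  d
   11  dbb$adddbbcddbdcdebbd  d
   12  dbbcddbdcdebbddbb$add  d
   13  dbdcdebbddbb$adddbbcd  d
   14  dcdebbddbb$adddbbcddb  b
   15  ddbb$adddbbcddbdcdebb  b
   16  ddbbcddbdcdebbddbb$ad  d
   17  ddbdcdebbddbb$adddbbc  c
   18  dddbbcddbdcdebbddbb$a  a
   19  debbddbb$adddbbcddbdc  c
   20  ebbddbb$adddbbcddbdcd  d

b$bddebdbbddddbbdcacd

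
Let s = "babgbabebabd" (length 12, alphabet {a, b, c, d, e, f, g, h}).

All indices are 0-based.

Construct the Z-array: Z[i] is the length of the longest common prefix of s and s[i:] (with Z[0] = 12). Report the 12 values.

[12, 0, 1, 0, 3, 0, 1, 0, 3, 0, 1, 0]

Z[0]=12
i=1: i≥r, start 0; Z[1]=0
i=2: i≥r, start 0; Z[2]=1 extend→box=[2,3)
i=3: i≥r, start 0; Z[3]=0
i=4: i≥r, start 0; Z[4]=3 extend→box=[4,7)
i=5: min(r-i=2, Z[1]=0)=0; Z[5]=0
i=6: min(r-i=1, Z[2]=1)=1; Z[6]=1
i=7: i≥r, start 0; Z[7]=0
i=8: i≥r, start 0; Z[8]=3 extend→box=[8,11)
i=9: min(r-i=2, Z[1]=0)=0; Z[9]=0
i=10: min(r-i=1, Z[2]=1)=1; Z[10]=1
i=11: i≥r, start 0; Z[11]=0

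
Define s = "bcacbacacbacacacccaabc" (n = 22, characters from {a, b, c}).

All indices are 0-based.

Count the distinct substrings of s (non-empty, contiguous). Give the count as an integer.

sorted suffixes:
  #0 SA[0]=18  'aabc'
  #1 SA[1]=19  'abc'
  #2 SA[2]=10  'acacacccaabc'
  #3 SA[3]=5  'acacbacacacccaabc'
  #4 SA[4]=12  'acacccaabc'
  #5 SA[5]=7  'acbacacacccaabc'
  #6 SA[6]=2  'acbacacbacacacccaabc'
  #7 SA[7]=14  'acccaabc'
  #8 SA[8]=9  'bacacacccaabc'
  #9 SA[9]=4  'bacacbacacacccaabc'
  #10 SA[10]=20  'bc'
  #11 SA[11]=0  'bcacbacacbacacacccaabc'
  #12 SA[12]=21  'c'
  #13 SA[13]=17  'caabc'
  #14 SA[14]=11  'cacacccaabc'
  #15 SA[15]=6  'cacbacacacccaabc'
  #16 SA[16]=1  'cacbacacbacacacccaabc'
  #17 SA[17]=13  'cacccaabc'
  #18 SA[18]=8  'cbacacacccaabc'
  #19 SA[19]=3  'cbacacbacacacccaabc'
  #20 SA[20]=16  'ccaabc'
  #21 SA[21]=15  'cccaabc'

SA = [18, 19, 10, 5, 12, 7, 2, 14, 9, 4, 20, 0, 21, 17, 11, 6, 1, 13, 8, 3, 16, 15]
i: (SA[i-1],SA[i]) lcp shared
  1: (18,19) 1 'a'
  2: (19,10) 1 'a'
  3: (10,5) 4 'acac'
  4: (5,12) 4 'acac'
  5: (12,7) 2 'ac'
  6: (7,2) 7 'acbacac'
  7: (2,14) 2 'ac'
  8: (14,9) 0 ''
  9: (9,4) 5 'bacac'
  10: (4,20) 1 'b'
  11: (20,0) 2 'bc'
  12: (0,21) 0 ''
  13: (21,17) 1 'c'
  14: (17,11) 2 'ca'
  15: (11,6) 3 'cac'
  16: (6,1) 8 'cacbacac'
  17: (1,13) 3 'cac'
  18: (13,8) 1 'c'
  19: (8,3) 6 'cbacac'
  20: (3,16) 1 'c'
  21: (16,15) 2 'cc'

n(n+1)/2 = 22·23/2 = 253
Σ LCP = 0 + 1 + 1 + 4 + 4 + 2 + 7 + 2 + 0 + 5 + 1 + 2 + 0 + 1 + 2 + 3 + 8 + 3 + 1 + 6 + 1 + 2 = 56
distinct = 253 − 56 = 197

197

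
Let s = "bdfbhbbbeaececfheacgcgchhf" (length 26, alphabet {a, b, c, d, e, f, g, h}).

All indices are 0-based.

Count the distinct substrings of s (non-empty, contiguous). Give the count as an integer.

327

rank→(start, suffix):
  0 → (17, 'acgcgchhf')
  1 → (9, 'aececfheacgcgchhf')
  2 → (5, 'bbbeaececfheacgcgchhf')
  3 → (6, 'bbeaececfheacgcgchhf')
  4 → (0, 'bdfbhbbbeaececfheacgcgchhf')
  5 → (7, 'beaececfheacgcgchhf')
  6 → (3, 'bhbbbeaececfheacgcgchhf')
  7 → (11, 'cecfheacgcgchhf')
  8 → (13, 'cfheacgcgchhf')
  9 → (18, 'cgcgchhf')
  10 → (20, 'cgchhf')
  11 → (22, 'chhf')
  12 → (1, 'dfbhbbbeaececfheacgcgchhf')
  13 → (16, 'eacgcgchhf')
  14 → (8, 'eaececfheacgcgchhf')
  15 → (10, 'ececfheacgcgchhf')
  16 → (12, 'ecfheacgcgchhf')
  17 → (25, 'f')
  18 → (2, 'fbhbbbeaececfheacgcgchhf')
  19 → (14, 'fheacgcgchhf')
  20 → (19, 'gcgchhf')
  21 → (21, 'gchhf')
  22 → (4, 'hbbbeaececfheacgcgchhf')
  23 → (15, 'heacgcgchhf')
  24 → (24, 'hf')
  25 → (23, 'hhf')

SA = [17, 9, 5, 6, 0, 7, 3, 11, 13, 18, 20, 22, 1, 16, 8, 10, 12, 25, 2, 14, 19, 21, 4, 15, 24, 23]
i: (SA[i-1],SA[i]) lcp shared
  1: (17,9) 1 'a'
  2: (9,5) 0 ''
  3: (5,6) 2 'bb'
  4: (6,0) 1 'b'
  5: (0,7) 1 'b'
  6: (7,3) 1 'b'
  7: (3,11) 0 ''
  8: (11,13) 1 'c'
  9: (13,18) 1 'c'
  10: (18,20) 3 'cgc'
  11: (20,22) 1 'c'
  12: (22,1) 0 ''
  13: (1,16) 0 ''
  14: (16,8) 2 'ea'
  15: (8,10) 1 'e'
  16: (10,12) 2 'ec'
  17: (12,25) 0 ''
  18: (25,2) 1 'f'
  19: (2,14) 1 'f'
  20: (14,19) 0 ''
  21: (19,21) 2 'gc'
  22: (21,4) 0 ''
  23: (4,15) 1 'h'
  24: (15,24) 1 'h'
  25: (24,23) 1 'h'

n(n+1)/2 = 26·27/2 = 351
Σ LCP = 0 + 1 + 0 + 2 + 1 + 1 + 1 + 0 + 1 + 1 + 3 + 1 + 0 + 0 + 2 + 1 + 2 + 0 + 1 + 1 + 0 + 2 + 0 + 1 + 1 + 1 = 24
distinct = 351 − 24 = 327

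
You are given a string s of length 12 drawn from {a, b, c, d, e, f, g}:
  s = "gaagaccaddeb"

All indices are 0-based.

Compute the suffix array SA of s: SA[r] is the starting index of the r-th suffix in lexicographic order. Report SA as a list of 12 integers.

[1, 4, 7, 2, 11, 6, 5, 8, 9, 10, 0, 3]

sorted suffixes:
  #0 SA[0]=1  'aagaccaddeb'
  #1 SA[1]=4  'accaddeb'
  #2 SA[2]=7  'addeb'
  #3 SA[3]=2  'agaccaddeb'
  #4 SA[4]=11  'b'
  #5 SA[5]=6  'caddeb'
  #6 SA[6]=5  'ccaddeb'
  #7 SA[7]=8  'ddeb'
  #8 SA[8]=9  'deb'
  #9 SA[9]=10  'eb'
  #10 SA[10]=0  'gaagaccaddeb'
  #11 SA[11]=3  'gaccaddeb'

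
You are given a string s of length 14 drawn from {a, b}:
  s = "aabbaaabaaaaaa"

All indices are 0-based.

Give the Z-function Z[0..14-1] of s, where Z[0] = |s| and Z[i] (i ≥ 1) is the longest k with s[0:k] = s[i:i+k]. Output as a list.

[14, 1, 0, 0, 2, 3, 1, 0, 2, 2, 2, 2, 2, 1]

Z[0]=14
i=1: i≥r, start 0; Z[1]=1 extend→box=[1,2)
i=2: i≥r, start 0; Z[2]=0
i=3: i≥r, start 0; Z[3]=0
i=4: i≥r, start 0; Z[4]=2 extend→box=[4,6)
i=5: min(r-i=1, Z[1]=1)=1; Z[5]=3 extend→box=[5,8)
i=6: min(r-i=2, Z[1]=1)=1; Z[6]=1
i=7: min(r-i=1, Z[2]=0)=0; Z[7]=0
i=8: i≥r, start 0; Z[8]=2 extend→box=[8,10)
i=9: min(r-i=1, Z[1]=1)=1; Z[9]=2 extend→box=[9,11)
i=10: min(r-i=1, Z[1]=1)=1; Z[10]=2 extend→box=[10,12)
i=11: min(r-i=1, Z[1]=1)=1; Z[11]=2 extend→box=[11,13)
i=12: min(r-i=1, Z[1]=1)=1; Z[12]=2 extend→box=[12,14)
i=13: min(r-i=1, Z[1]=1)=1; Z[13]=1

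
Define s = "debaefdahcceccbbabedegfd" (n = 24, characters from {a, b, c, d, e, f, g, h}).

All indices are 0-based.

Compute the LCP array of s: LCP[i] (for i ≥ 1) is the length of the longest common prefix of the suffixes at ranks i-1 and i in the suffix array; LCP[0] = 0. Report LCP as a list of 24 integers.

[0, 1, 1, 0, 2, 1, 1, 0, 1, 2, 1, 0, 1, 1, 2, 0, 1, 1, 1, 1, 0, 2, 0, 0]

sorted suffixes:
  #0 SA[0]=16  'abedegfd'
  #1 SA[1]=3  'aefdahcceccbbabedegfd'
  #2 SA[2]=7  'ahcceccbbabedegfd'
  #3 SA[3]=15  'babedegfd'
  #4 SA[4]=2  'baefdahcceccbbabedegfd'
  #5 SA[5]=14  'bbabedegfd'
  #6 SA[6]=17  'bedegfd'
  #7 SA[7]=13  'cbbabedegfd'
  #8 SA[8]=12  'ccbbabedegfd'
  #9 SA[9]=9  'cceccbbabedegfd'
  #10 SA[10]=10  'ceccbbabedegfd'
  #11 SA[11]=23  'd'
  #12 SA[12]=6  'dahcceccbbabedegfd'
  #13 SA[13]=0  'debaefdahcceccbbabedegfd'
  #14 SA[14]=19  'degfd'
  #15 SA[15]=1  'ebaefdahcceccbbabedegfd'
  #16 SA[16]=11  'eccbbabedegfd'
  #17 SA[17]=18  'edegfd'
  #18 SA[18]=4  'efdahcceccbbabedegfd'
  #19 SA[19]=20  'egfd'
  #20 SA[20]=22  'fd'
  #21 SA[21]=5  'fdahcceccbbabedegfd'
  #22 SA[22]=21  'gfd'
  #23 SA[23]=8  'hcceccbbabedegfd'

SA = [16, 3, 7, 15, 2, 14, 17, 13, 12, 9, 10, 23, 6, 0, 19, 1, 11, 18, 4, 20, 22, 5, 21, 8]
i: (SA[i-1],SA[i]) lcp shared
  1: (16,3) 1 'a'
  2: (3,7) 1 'a'
  3: (7,15) 0 ''
  4: (15,2) 2 'ba'
  5: (2,14) 1 'b'
  6: (14,17) 1 'b'
  7: (17,13) 0 ''
  8: (13,12) 1 'c'
  9: (12,9) 2 'cc'
  10: (9,10) 1 'c'
  11: (10,23) 0 ''
  12: (23,6) 1 'd'
  13: (6,0) 1 'd'
  14: (0,19) 2 'de'
  15: (19,1) 0 ''
  16: (1,11) 1 'e'
  17: (11,18) 1 'e'
  18: (18,4) 1 'e'
  19: (4,20) 1 'e'
  20: (20,22) 0 ''
  21: (22,5) 2 'fd'
  22: (5,21) 0 ''
  23: (21,8) 0 ''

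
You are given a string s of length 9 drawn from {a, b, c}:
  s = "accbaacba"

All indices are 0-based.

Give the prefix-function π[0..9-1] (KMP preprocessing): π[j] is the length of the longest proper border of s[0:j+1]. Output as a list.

π[0] = 0
j=1 s[j]='c': π[1]=0 (border '')
j=2 s[j]='c': π[2]=0 (border '')
j=3 s[j]='b': π[3]=0 (border '')
j=4 s[j]='a': π[4]=1 (border 'a')
j=5 s[j]='a': k: 1→0; π[5]=1 (border 'a')
j=6 s[j]='c': π[6]=2 (border 'ac')
j=7 s[j]='b': k: 2→0; π[7]=0 (border '')
j=8 s[j]='a': π[8]=1 (border 'a')

[0, 0, 0, 0, 1, 1, 2, 0, 1]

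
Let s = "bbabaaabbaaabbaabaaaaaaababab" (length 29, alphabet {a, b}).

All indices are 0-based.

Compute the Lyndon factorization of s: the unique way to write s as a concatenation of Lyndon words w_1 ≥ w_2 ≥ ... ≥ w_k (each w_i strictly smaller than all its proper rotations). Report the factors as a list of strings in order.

["b", "b", "ab", "aaabbaaabbaab", "aaaaaaababab"]

emit factor 1: 'b' (i=0, period=1)
emit factor 2: 'b' (i=1, period=1)
emit factor 3: 'ab' (i=2, period=2)
emit factor 4: 'aaabbaaabbaab' (i=4, period=13)
emit factor 5: 'aaaaaaababab' (i=17, period=12)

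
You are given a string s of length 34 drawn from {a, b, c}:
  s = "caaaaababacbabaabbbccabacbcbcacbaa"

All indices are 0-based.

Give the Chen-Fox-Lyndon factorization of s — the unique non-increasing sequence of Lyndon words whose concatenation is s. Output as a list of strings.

["c", "aaaaababacbabaabbbccabacbcbcacb", "a", "a"]

emit factor 1: 'c' (i=0, period=1)
emit factor 2: 'aaaaababacbabaabbbccabacbcbcacb' (i=1, period=31)
emit factor 3: 'a' (i=32, period=1)
emit factor 4: 'a' (i=33, period=1)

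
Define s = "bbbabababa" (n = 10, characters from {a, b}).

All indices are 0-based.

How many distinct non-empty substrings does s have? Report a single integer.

31

rank | idx | suffix
   0 |   9 | a
   1 |   7 | aba
   2 |   5 | ababa
   3 |   3 | abababa
   4 |   8 | ba
   5 |   6 | baba
   6 |   4 | bababa
   7 |   2 | babababa
   8 |   1 | bbabababa
   9 |   0 | bbbabababa

SA = [9, 7, 5, 3, 8, 6, 4, 2, 1, 0]
i: (SA[i-1],SA[i]) lcp shared
  1: (9,7) 1 'a'
  2: (7,5) 3 'aba'
  3: (5,3) 5 'ababa'
  4: (3,8) 0 ''
  5: (8,6) 2 'ba'
  6: (6,4) 4 'baba'
  7: (4,2) 6 'bababa'
  8: (2,1) 1 'b'
  9: (1,0) 2 'bb'

n(n+1)/2 = 10·11/2 = 55
Σ LCP = 0 + 1 + 3 + 5 + 0 + 2 + 4 + 6 + 1 + 2 = 24
distinct = 55 − 24 = 31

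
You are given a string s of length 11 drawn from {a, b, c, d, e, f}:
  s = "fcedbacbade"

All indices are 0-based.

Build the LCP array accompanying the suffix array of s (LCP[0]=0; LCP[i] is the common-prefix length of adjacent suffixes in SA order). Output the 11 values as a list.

[0, 1, 0, 2, 0, 1, 0, 1, 0, 1, 0]

sorted suffixes:
  #0 SA[0]=5  'acbade'
  #1 SA[1]=8  'ade'
  #2 SA[2]=4  'bacbade'
  #3 SA[3]=7  'bade'
  #4 SA[4]=6  'cbade'
  #5 SA[5]=1  'cedbacbade'
  #6 SA[6]=3  'dbacbade'
  #7 SA[7]=9  'de'
  #8 SA[8]=10  'e'
  #9 SA[9]=2  'edbacbade'
  #10 SA[10]=0  'fcedbacbade'

SA = [5, 8, 4, 7, 6, 1, 3, 9, 10, 2, 0]
rank  pair      lcp
   1  s[5:],s[8:]  1  'a'
   2  s[8:],s[4:]  0  ''
   3  s[4:],s[7:]  2  'ba'
   4  s[7:],s[6:]  0  ''
   5  s[6:],s[1:]  1  'c'
   6  s[1:],s[3:]  0  ''
   7  s[3:],s[9:]  1  'd'
   8  s[9:],s[10:]  0  ''
   9  s[10:],s[2:]  1  'e'
  10  s[2:],s[0:]  0  ''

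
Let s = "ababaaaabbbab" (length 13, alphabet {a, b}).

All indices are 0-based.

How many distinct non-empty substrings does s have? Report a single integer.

69

rank→(start, suffix):
  0 → (4, 'aaaabbbab')
  1 → (5, 'aaabbbab')
  2 → (6, 'aabbbab')
  3 → (11, 'ab')
  4 → (2, 'abaaaabbbab')
  5 → (0, 'ababaaaabbbab')
  6 → (7, 'abbbab')
  7 → (12, 'b')
  8 → (3, 'baaaabbbab')
  9 → (10, 'bab')
  10 → (1, 'babaaaabbbab')
  11 → (9, 'bbab')
  12 → (8, 'bbbab')

SA = [4, 5, 6, 11, 2, 0, 7, 12, 3, 10, 1, 9, 8]
rank  pair      lcp
   1  s[4:],s[5:]  3  'aaa'
   2  s[5:],s[6:]  2  'aa'
   3  s[6:],s[11:]  1  'a'
   4  s[11:],s[2:]  2  'ab'
   5  s[2:],s[0:]  3  'aba'
   6  s[0:],s[7:]  2  'ab'
   7  s[7:],s[12:]  0  ''
   8  s[12:],s[3:]  1  'b'
   9  s[3:],s[10:]  2  'ba'
  10  s[10:],s[1:]  3  'bab'
  11  s[1:],s[9:]  1  'b'
  12  s[9:],s[8:]  2  'bb'

n(n+1)/2 = 13·14/2 = 91
Σ LCP = 0 + 3 + 2 + 1 + 2 + 3 + 2 + 0 + 1 + 2 + 3 + 1 + 2 = 22
distinct = 91 − 22 = 69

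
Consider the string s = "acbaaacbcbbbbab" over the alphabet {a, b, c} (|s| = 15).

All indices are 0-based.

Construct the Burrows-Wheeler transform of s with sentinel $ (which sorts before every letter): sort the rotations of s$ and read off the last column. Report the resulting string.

rank  rotation          last
    0  $acbaaacbcbbbbab  b
    1  aaacbcbbbbab$acb  b
    2  aacbcbbbbab$acba  a
    3  ab$acbaaacbcbbbb  b
    4  acbaaacbcbbbbab$  $
    5  acbcbbbbab$acbaa  a
    6  b$acbaaacbcbbbba  a
    7  baaacbcbbbbab$ac  c
    8  bab$acbaaacbcbbb  b
    9  bbab$acbaaacbcbb  b
   10  bbbab$acbaaacbcb  b
   11  bbbbab$acbaaacbc  c
   12  bcbbbbab$acbaaac  c
   13  cbaaacbcbbbbab$a  a
   14  cbbbbab$acbaaacb  b
   15  cbcbbbbab$acbaaa  a

bbab$aacbbbccaba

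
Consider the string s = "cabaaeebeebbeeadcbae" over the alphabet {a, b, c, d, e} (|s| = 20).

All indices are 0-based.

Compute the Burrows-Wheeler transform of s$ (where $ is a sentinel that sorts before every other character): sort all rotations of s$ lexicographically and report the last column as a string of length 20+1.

rank  rotation               last
    0  $cabaaeebeebbeeadcbae  e
    1  aaeebeebbeeadcbae$cab  b
    2  abaaeebeebbeeadcbae$c  c
    3  adcbae$cabaaeebeebbee  e
    4  ae$cabaaeebeebbeeadcb  b
    5  aeebeebbeeadcbae$caba  a
    6  baaeebeebbeeadcbae$ca  a
    7  bae$cabaaeebeebbeeadc  c
    8  bbeeadcbae$cabaaeebee  e
    9  beeadcbae$cabaaeebeeb  b
   10  beebbeeadcbae$cabaaee  e
   11  cabaaeebeebbeeadcbae$  $
   12  cbae$cabaaeebeebbeead  d
   13  dcbae$cabaaeebeebbeea  a
   14  e$cabaaeebeebbeeadcba  a
   15  eadcbae$cabaaeebeebbe  e
   16  ebbeeadcbae$cabaaeebe  e
   17  ebeebbeeadcbae$cabaae  e
   18  eeadcbae$cabaaeebeebb  b
   19  eebbeeadcbae$cabaaeeb  b
   20  eebeebbeeadcbae$cabaa  a

ebcebaacebe$daaeeebba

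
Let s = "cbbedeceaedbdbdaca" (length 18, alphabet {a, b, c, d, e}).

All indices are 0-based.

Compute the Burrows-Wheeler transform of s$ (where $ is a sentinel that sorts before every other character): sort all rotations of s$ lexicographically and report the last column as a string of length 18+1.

acdecddba$ebbeecdab

rank  rotation             last
    0  $cbbedeceaedbdbdaca  a
    1  a$cbbedeceaedbdbdac  c
    2  aca$cbbedeceaedbdbd  d
    3  aedbdbdaca$cbbedece  e
    4  bbedeceaedbdbdaca$c  c
    5  bdaca$cbbedeceaedbd  d
    6  bdbdaca$cbbedeceaed  d
    7  bedeceaedbdbdaca$cb  b
    8  ca$cbbedeceaedbdbda  a
    9  cbbedeceaedbdbdaca$  $
   10  ceaedbdbdaca$cbbede  e
   11  daca$cbbedeceaedbdb  b
   12  dbdaca$cbbedeceaedb  b
   13  dbdbdaca$cbbedeceae  e
   14  deceaedbdbdaca$cbbe  e
   15  eaedbdbdaca$cbbedec  c
   16  eceaedbdbdaca$cbbed  d
   17  edbdbdaca$cbbedecea  a
   18  edeceaedbdbdaca$cbb  b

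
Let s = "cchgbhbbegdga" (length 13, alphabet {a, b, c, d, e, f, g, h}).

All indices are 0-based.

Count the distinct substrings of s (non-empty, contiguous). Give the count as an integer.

85

rank | idx | suffix
   0 |  12 | a
   1 |   6 | bbegdga
   2 |   7 | begdga
   3 |   4 | bhbbegdga
   4 |   0 | cchgbhbbegdga
   5 |   1 | chgbhbbegdga
   6 |  10 | dga
   7 |   8 | egdga
   8 |  11 | ga
   9 |   3 | gbhbbegdga
  10 |   9 | gdga
  11 |   5 | hbbegdga
  12 |   2 | hgbhbbegdga

SA = [12, 6, 7, 4, 0, 1, 10, 8, 11, 3, 9, 5, 2]
rank  pair      lcp
   1  s[12:],s[6:]  0  ''
   2  s[6:],s[7:]  1  'b'
   3  s[7:],s[4:]  1  'b'
   4  s[4:],s[0:]  0  ''
   5  s[0:],s[1:]  1  'c'
   6  s[1:],s[10:]  0  ''
   7  s[10:],s[8:]  0  ''
   8  s[8:],s[11:]  0  ''
   9  s[11:],s[3:]  1  'g'
  10  s[3:],s[9:]  1  'g'
  11  s[9:],s[5:]  0  ''
  12  s[5:],s[2:]  1  'h'

n(n+1)/2 = 13·14/2 = 91
Σ LCP = 0 + 0 + 1 + 1 + 0 + 1 + 0 + 0 + 0 + 1 + 1 + 0 + 1 = 6
distinct = 91 − 6 = 85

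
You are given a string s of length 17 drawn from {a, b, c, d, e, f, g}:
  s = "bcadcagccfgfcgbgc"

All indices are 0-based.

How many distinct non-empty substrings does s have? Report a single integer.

140

rank | idx | suffix
   0 |   2 | adcagccfgfcgbgc
   1 |   5 | agccfgfcgbgc
   2 |   0 | bcadcagccfgfcgbgc
   3 |  14 | bgc
   4 |  16 | c
   5 |   1 | cadcagccfgfcgbgc
   6 |   4 | cagccfgfcgbgc
   7 |   7 | ccfgfcgbgc
   8 |   8 | cfgfcgbgc
   9 |  12 | cgbgc
  10 |   3 | dcagccfgfcgbgc
  11 |  11 | fcgbgc
  12 |   9 | fgfcgbgc
  13 |  13 | gbgc
  14 |  15 | gc
  15 |   6 | gccfgfcgbgc
  16 |  10 | gfcgbgc

SA = [2, 5, 0, 14, 16, 1, 4, 7, 8, 12, 3, 11, 9, 13, 15, 6, 10]
rank  pair      lcp
   1  s[2:],s[5:]  1  'a'
   2  s[5:],s[0:]  0  ''
   3  s[0:],s[14:]  1  'b'
   4  s[14:],s[16:]  0  ''
   5  s[16:],s[1:]  1  'c'
   6  s[1:],s[4:]  2  'ca'
   7  s[4:],s[7:]  1  'c'
   8  s[7:],s[8:]  1  'c'
   9  s[8:],s[12:]  1  'c'
  10  s[12:],s[3:]  0  ''
  11  s[3:],s[11:]  0  ''
  12  s[11:],s[9:]  1  'f'
  13  s[9:],s[13:]  0  ''
  14  s[13:],s[15:]  1  'g'
  15  s[15:],s[6:]  2  'gc'
  16  s[6:],s[10:]  1  'g'

n(n+1)/2 = 17·18/2 = 153
Σ LCP = 0 + 1 + 0 + 1 + 0 + 1 + 2 + 1 + 1 + 1 + 0 + 0 + 1 + 0 + 1 + 2 + 1 = 13
distinct = 153 − 13 = 140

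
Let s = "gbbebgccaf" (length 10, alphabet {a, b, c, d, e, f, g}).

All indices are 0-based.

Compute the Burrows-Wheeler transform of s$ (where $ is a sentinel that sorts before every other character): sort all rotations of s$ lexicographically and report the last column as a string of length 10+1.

fcgbecgba$b

rank  rotation     last
    0  $gbbebgccaf  f
    1  af$gbbebgcc  c
    2  bbebgccaf$g  g
    3  bebgccaf$gb  b
    4  bgccaf$gbbe  e
    5  caf$gbbebgc  c
    6  ccaf$gbbebg  g
    7  ebgccaf$gbb  b
    8  f$gbbebgcca  a
    9  gbbebgccaf$  $
   10  gccaf$gbbeb  b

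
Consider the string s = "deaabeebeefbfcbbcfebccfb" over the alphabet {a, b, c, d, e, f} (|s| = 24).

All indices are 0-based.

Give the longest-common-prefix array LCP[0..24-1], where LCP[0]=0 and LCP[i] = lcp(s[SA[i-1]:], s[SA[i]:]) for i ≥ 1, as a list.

[0, 1, 0, 1, 1, 2, 1, 3, 1, 0, 1, 1, 2, 0, 0, 1, 2, 1, 2, 1, 0, 2, 1, 1]

rank→(start, suffix):
  0 → (2, 'aabeebeefbfcbbcfebccfb')
  1 → (3, 'abeebeefbfcbbcfebccfb')
  2 → (23, 'b')
  3 → (14, 'bbcfebccfb')
  4 → (19, 'bccfb')
  5 → (15, 'bcfebccfb')
  6 → (4, 'beebeefbfcbbcfebccfb')
  7 → (7, 'beefbfcbbcfebccfb')
  8 → (11, 'bfcbbcfebccfb')
  9 → (13, 'cbbcfebccfb')
  10 → (20, 'ccfb')
  11 → (21, 'cfb')
  12 → (16, 'cfebccfb')
  13 → (0, 'deaabeebeefbfcbbcfebccfb')
  14 → (1, 'eaabeebeefbfcbbcfebccfb')
  15 → (18, 'ebccfb')
  16 → (6, 'ebeefbfcbbcfebccfb')
  17 → (5, 'eebeefbfcbbcfebccfb')
  18 → (8, 'eefbfcbbcfebccfb')
  19 → (9, 'efbfcbbcfebccfb')
  20 → (22, 'fb')
  21 → (10, 'fbfcbbcfebccfb')
  22 → (12, 'fcbbcfebccfb')
  23 → (17, 'febccfb')

SA = [2, 3, 23, 14, 19, 15, 4, 7, 11, 13, 20, 21, 16, 0, 1, 18, 6, 5, 8, 9, 22, 10, 12, 17]
i: (SA[i-1],SA[i]) lcp shared
  1: (2,3) 1 'a'
  2: (3,23) 0 ''
  3: (23,14) 1 'b'
  4: (14,19) 1 'b'
  5: (19,15) 2 'bc'
  6: (15,4) 1 'b'
  7: (4,7) 3 'bee'
  8: (7,11) 1 'b'
  9: (11,13) 0 ''
  10: (13,20) 1 'c'
  11: (20,21) 1 'c'
  12: (21,16) 2 'cf'
  13: (16,0) 0 ''
  14: (0,1) 0 ''
  15: (1,18) 1 'e'
  16: (18,6) 2 'eb'
  17: (6,5) 1 'e'
  18: (5,8) 2 'ee'
  19: (8,9) 1 'e'
  20: (9,22) 0 ''
  21: (22,10) 2 'fb'
  22: (10,12) 1 'f'
  23: (12,17) 1 'f'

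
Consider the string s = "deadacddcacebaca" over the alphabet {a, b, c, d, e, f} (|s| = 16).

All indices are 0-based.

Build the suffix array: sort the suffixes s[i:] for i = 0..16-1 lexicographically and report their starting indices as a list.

[15, 13, 4, 9, 2, 12, 14, 8, 5, 10, 3, 7, 6, 0, 1, 11]

rank | idx | suffix
   0 |  15 | a
   1 |  13 | aca
   2 |   4 | acddcacebaca
   3 |   9 | acebaca
   4 |   2 | adacddcacebaca
   5 |  12 | baca
   6 |  14 | ca
   7 |   8 | cacebaca
   8 |   5 | cddcacebaca
   9 |  10 | cebaca
  10 |   3 | dacddcacebaca
  11 |   7 | dcacebaca
  12 |   6 | ddcacebaca
  13 |   0 | deadacddcacebaca
  14 |   1 | eadacddcacebaca
  15 |  11 | ebaca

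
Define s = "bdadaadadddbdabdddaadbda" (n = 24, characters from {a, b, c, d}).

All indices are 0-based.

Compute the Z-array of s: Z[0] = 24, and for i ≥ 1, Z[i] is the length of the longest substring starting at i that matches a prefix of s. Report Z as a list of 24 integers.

Z[0]=24
i=1: outside box; Z[1]=0
i=2: outside box; Z[2]=0
i=3: outside box; Z[3]=0
i=4: outside box; Z[4]=0
i=5: outside box; Z[5]=0
i=6: outside box; Z[6]=0
i=7: outside box; Z[7]=0
i=8: outside box; Z[8]=0
i=9: outside box; Z[9]=0
i=10: outside box; Z[10]=0
i=11: outside box; Z[11]=3 grow→box=[11,14)
i=12: min(r-i=2, Z[1]=0)=0; Z[12]=0
i=13: min(r-i=1, Z[2]=0)=0; Z[13]=0
i=14: outside box; Z[14]=2 grow→box=[14,16)
i=15: min(r-i=1, Z[1]=0)=0; Z[15]=0
i=16: outside box; Z[16]=0
i=17: outside box; Z[17]=0
i=18: outside box; Z[18]=0
i=19: outside box; Z[19]=0
i=20: outside box; Z[20]=0
i=21: outside box; Z[21]=3 grow→box=[21,24)
i=22: min(r-i=2, Z[1]=0)=0; Z[22]=0
i=23: min(r-i=1, Z[2]=0)=0; Z[23]=0

[24, 0, 0, 0, 0, 0, 0, 0, 0, 0, 0, 3, 0, 0, 2, 0, 0, 0, 0, 0, 0, 3, 0, 0]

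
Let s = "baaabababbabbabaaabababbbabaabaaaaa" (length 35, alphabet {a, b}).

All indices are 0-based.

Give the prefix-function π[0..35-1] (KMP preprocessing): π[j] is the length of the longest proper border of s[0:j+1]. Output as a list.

[0, 0, 0, 0, 1, 2, 1, 2, 1, 1, 2, 1, 1, 2, 1, 2, 3, 4, 5, 6, 7, 8, 9, 10, 1, 2, 1, 2, 3, 1, 2, 3, 4, 0, 0]

π[0] = 0
j=1 s[j]='a': π[1]=0 (border '')
j=2 s[j]='a': π[2]=0 (border '')
j=3 s[j]='a': π[3]=0 (border '')
j=4 s[j]='b': π[4]=1 (border 'b')
j=5 s[j]='a': π[5]=2 (border 'ba')
j=6 s[j]='b': k: 2→0; π[6]=1 (border 'b')
j=7 s[j]='a': π[7]=2 (border 'ba')
j=8 s[j]='b': k: 2→0; π[8]=1 (border 'b')
j=9 s[j]='b': k: 1→0; π[9]=1 (border 'b')
j=10 s[j]='a': π[10]=2 (border 'ba')
j=11 s[j]='b': k: 2→0; π[11]=1 (border 'b')
j=12 s[j]='b': k: 1→0; π[12]=1 (border 'b')
j=13 s[j]='a': π[13]=2 (border 'ba')
j=14 s[j]='b': k: 2→0; π[14]=1 (border 'b')
j=15 s[j]='a': π[15]=2 (border 'ba')
j=16 s[j]='a': π[16]=3 (border 'baa')
j=17 s[j]='a': π[17]=4 (border 'baaa')
j=18 s[j]='b': π[18]=5 (border 'baaab')
j=19 s[j]='a': π[19]=6 (border 'baaaba')
j=20 s[j]='b': π[20]=7 (border 'baaabab')
j=21 s[j]='a': π[21]=8 (border 'baaababa')
j=22 s[j]='b': π[22]=9 (border 'baaababab')
j=23 s[j]='b': π[23]=10 (border 'baaabababb')
j=24 s[j]='b': k: 10→1→0; π[24]=1 (border 'b')
j=25 s[j]='a': π[25]=2 (border 'ba')
j=26 s[j]='b': k: 2→0; π[26]=1 (border 'b')
j=27 s[j]='a': π[27]=2 (border 'ba')
j=28 s[j]='a': π[28]=3 (border 'baa')
j=29 s[j]='b': k: 3→0; π[29]=1 (border 'b')
j=30 s[j]='a': π[30]=2 (border 'ba')
j=31 s[j]='a': π[31]=3 (border 'baa')
j=32 s[j]='a': π[32]=4 (border 'baaa')
j=33 s[j]='a': k: 4→0; π[33]=0 (border '')
j=34 s[j]='a': π[34]=0 (border '')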